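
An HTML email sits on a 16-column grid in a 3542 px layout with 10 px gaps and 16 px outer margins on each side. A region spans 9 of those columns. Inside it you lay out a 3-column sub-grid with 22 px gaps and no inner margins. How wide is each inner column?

Subtract both margins: 3542 − 2·16 = 3510 px.
3510 − 15·10 = 3360; ÷16 gives c = 210 px.
9-column span = 9·210 + 8·10 = 1970 px.
1970 − 2·22 = 1926; ÷3 gives d = 642 px.

642 px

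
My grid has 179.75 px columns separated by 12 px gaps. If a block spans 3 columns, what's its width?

563.25 px

3 columns plus 2 gaps: 539.25 + 24 = 563.25 px.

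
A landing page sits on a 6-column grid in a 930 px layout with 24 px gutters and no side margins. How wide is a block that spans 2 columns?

Subtracting 5 gutters of 24 leaves 810 for 6 columns, so c = 135 px.
2 columns plus 1 gutter: 270 + 24 = 294 px.

294 px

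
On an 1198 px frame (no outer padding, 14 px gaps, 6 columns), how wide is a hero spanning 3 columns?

6 columns + 5 gaps: 6c + 5·14 = 1198.
6c = 1198 − 70 = 1128, so c = 188 px.
3-column span = 3·188 + 2·14 = 592 px.

592 px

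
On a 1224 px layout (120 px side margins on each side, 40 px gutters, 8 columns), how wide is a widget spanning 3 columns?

344 px

Subtract both margins: 1224 − 2·120 = 984 px.
8 columns + 7 gutters: 8c + 7·40 = 984.
8c = 984 − 280 = 704, so c = 88 px.
3 columns plus 2 gutters: 264 + 80 = 344 px.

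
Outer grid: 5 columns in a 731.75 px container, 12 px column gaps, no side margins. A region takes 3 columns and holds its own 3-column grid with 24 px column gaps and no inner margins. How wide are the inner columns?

128.75 px

5c + 4·12 = 731.75 → 5c = 683.75 → c = 136.75 px.
Span of 3: 3·136.75 + 2·12 = 410.25 + 24 = 434.25 px.
434.25 − 2·24 = 386.25; ÷3 gives d = 128.75 px.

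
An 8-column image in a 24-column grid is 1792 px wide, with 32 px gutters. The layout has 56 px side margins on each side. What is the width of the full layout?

1792 − 7·32 = 1568; ÷8 gives c = 196 px.
Layout = 2·56 + 24·196 + 23·32 = 112 + 4704 + 736 = 5552 px.

5552 px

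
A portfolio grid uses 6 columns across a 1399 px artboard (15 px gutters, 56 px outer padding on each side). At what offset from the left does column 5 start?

Take off 112 px of margins, leaving 1287 px.
1287 − 5·15 = 1212; ÷6 gives c = 202 px.
Column 5 starts at margin + 4·(column + gutter) = 56 + 4·217 = 924 px.

924 px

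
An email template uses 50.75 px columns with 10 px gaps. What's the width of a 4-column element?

Span of 4: 4·50.75 + 3·10 = 203 + 30 = 233 px.

233 px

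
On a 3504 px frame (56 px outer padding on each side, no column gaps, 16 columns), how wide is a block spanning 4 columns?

848 px

Subtract both margins: 3504 − 2·56 = 3392 px.
3392 / 16 = 212 px per column.
4-column span = 4·212 = 848 px.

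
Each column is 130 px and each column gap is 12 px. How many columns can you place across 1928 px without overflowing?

13 columns

13 columns: 13·130 + 12·12 = 1834 px ≤ 1928.
14 columns: 1976 px > 1928. So 13.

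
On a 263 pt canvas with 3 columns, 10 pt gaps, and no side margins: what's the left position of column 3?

182 pt

3 columns + 2 gaps: 3c + 2·10 = 263.
3c = 263 − 20 = 243, so c = 81 pt.
No margin, so column 3 starts at 2·(column + gutter) = 2·91 = 182 pt.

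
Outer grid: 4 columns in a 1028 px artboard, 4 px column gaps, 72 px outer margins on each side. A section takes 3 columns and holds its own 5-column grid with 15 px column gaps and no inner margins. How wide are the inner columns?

Subtract both margins: 1028 − 2·72 = 884 px.
4c + 3·4 = 884 → 4c = 872 → c = 218 px.
3 columns plus 2 column gaps: 654 + 8 = 662 px.
5d + 4·15 = 662 → 5d = 602 → d = 120.4 px.

120.4 px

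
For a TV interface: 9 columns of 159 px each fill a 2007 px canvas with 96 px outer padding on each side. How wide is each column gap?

Content width = 2007 − 2·96 = 1815 px.
9 columns take 9·159 = 1431 px; remaining 384 splits into 8 column gaps.
g = 384 / 8 = 48 px.

48 px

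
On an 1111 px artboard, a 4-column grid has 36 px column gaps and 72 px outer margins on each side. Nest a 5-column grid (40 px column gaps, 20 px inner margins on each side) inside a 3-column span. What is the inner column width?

103.25 px

Subtract both margins: 1111 − 2·72 = 967 px.
967 − 3·36 = 859; ÷4 gives c = 214.75 px.
3-column span = 3·214.75 + 2·36 = 716.25 px.
Inner content = 716.25 − 2·20 = 676.25 px.
5d + 4·40 = 676.25 → 5d = 516.25 → d = 103.25 px.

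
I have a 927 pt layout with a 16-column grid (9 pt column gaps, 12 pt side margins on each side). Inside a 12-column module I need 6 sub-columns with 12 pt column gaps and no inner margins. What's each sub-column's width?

102.5 pt

Inside the margins: 927 − 24 = 903 pt.
903 − 15·9 = 768; ÷16 gives c = 48 pt.
12 columns plus 11 column gaps: 576 + 99 = 675 pt.
6d + 5·12 = 675 → 6d = 615 → d = 102.5 pt.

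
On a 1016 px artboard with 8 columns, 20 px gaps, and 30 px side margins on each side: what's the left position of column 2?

152 px

Take off 60 px of margins, leaving 956 px.
Subtracting 7 gaps of 20 leaves 816 for 8 columns, so c = 102 px.
Column 2 starts at margin + 1·(column + gutter) = 30 + 1·122 = 152 px.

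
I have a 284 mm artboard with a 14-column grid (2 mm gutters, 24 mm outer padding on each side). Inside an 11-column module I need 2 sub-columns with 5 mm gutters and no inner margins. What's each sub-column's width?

90 mm

Subtract both margins: 284 − 2·24 = 236 mm.
14 columns + 13 gutters: 14c + 13·2 = 236.
14c = 236 − 26 = 210, so c = 15 mm.
11-column span = 11·15 + 10·2 = 185 mm.
2 columns + 1 gutter: 2d + 1·5 = 185.
2d = 185 − 5 = 180, so d = 90 mm.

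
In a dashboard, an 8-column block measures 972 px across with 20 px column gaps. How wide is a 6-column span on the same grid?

724 px

8 columns + 7 column gaps: 8c + 7·20 = 972.
8c = 972 − 140 = 832, so c = 104 px.
6 columns plus 5 column gaps: 624 + 100 = 724 px.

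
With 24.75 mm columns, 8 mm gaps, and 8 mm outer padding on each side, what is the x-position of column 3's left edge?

Each column+gutter stride is 32.75 mm; 2 of them past the 8 mm margin is 8 + 65.5 = 73.5 mm.

73.5 mm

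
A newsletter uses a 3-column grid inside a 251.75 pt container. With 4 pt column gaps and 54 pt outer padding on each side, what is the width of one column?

45.25 pt

Subtract both margins: 251.75 − 2·54 = 143.75 pt.
3c + 2·4 = 143.75 → 3c = 135.75 → c = 45.25 pt.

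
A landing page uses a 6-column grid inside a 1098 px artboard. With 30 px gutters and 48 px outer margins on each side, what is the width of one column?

Subtract both margins: 1098 − 2·48 = 1002 px.
Subtracting 5 gutters of 30 leaves 852 for 6 columns, so c = 142 px.

142 px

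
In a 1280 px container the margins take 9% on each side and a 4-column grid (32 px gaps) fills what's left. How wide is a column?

1280 × (1 − 2·9%) = 1280 × 82% = 1049.6 px for the columns.
Subtracting 3 gaps of 32 leaves 953.6 for 4 columns, so c = 238.4 px.

238.4 px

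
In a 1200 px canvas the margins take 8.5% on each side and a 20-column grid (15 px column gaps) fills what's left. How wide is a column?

Margins: 8.5% × 1200 = 102 px each, so content = 1200 − 204 = 996 px.
20c + 19·15 = 996 → 20c = 711 → c = 35.55 px.

35.55 px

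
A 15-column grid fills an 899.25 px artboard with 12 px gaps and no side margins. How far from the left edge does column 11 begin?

607.5 px

15c + 14·12 = 899.25 → 15c = 731.25 → c = 48.75 px.
No margin, so column 11 starts at 10·(column + gutter) = 10·60.75 = 607.5 px.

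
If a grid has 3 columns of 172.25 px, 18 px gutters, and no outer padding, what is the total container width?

552.75 px

Total width: 3·172.25 + 2·18 = 552.75 px.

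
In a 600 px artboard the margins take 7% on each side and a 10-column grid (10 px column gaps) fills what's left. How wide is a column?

Each margin = 7% of 600 = 42 px; content = 600 − 2·42 = 516 px.
10 columns + 9 column gaps: 10c + 9·10 = 516.
10c = 516 − 90 = 426, so c = 42.6 px.

42.6 px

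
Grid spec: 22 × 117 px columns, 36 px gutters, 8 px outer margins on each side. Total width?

Total width: 2·8 + 22·117 + 21·36 = 3346 px.

3346 px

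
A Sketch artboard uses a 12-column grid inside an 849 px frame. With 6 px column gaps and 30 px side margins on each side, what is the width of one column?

Content width = 849 − 2·30 = 789 px.
Subtracting 11 column gaps of 6 leaves 723 for 12 columns, so c = 60.25 px.

60.25 px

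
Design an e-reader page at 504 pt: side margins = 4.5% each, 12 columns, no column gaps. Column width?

Each margin = 4.5% of 504 = 22.68 pt; content = 504 − 2·22.68 = 458.64 pt.
With no column gaps, each column is 458.64/12 = 38.22 pt.

38.22 pt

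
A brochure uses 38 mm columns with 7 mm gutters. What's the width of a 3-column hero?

3-column span = 3·38 + 2·7 = 128 mm.

128 mm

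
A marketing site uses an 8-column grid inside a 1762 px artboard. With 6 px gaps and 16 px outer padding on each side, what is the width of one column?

211 px

Subtract both margins: 1762 − 2·16 = 1730 px.
1730 − 7·6 = 1688; ÷8 gives c = 211 px.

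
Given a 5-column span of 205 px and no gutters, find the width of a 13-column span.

533 px

With no gutters, each column is 205/5 = 41 px.
13-column span = 13·41 = 533 px.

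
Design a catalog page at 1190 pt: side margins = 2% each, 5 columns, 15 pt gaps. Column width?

216.48 pt

Each margin = 2% of 1190 = 23.8 pt; content = 1190 − 2·23.8 = 1142.4 pt.
1142.4 − 4·15 = 1082.4; ÷5 gives c = 216.48 pt.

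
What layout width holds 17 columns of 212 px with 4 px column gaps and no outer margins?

Layout = 17·212 + 16·4 = 3604 + 64 = 3668 px.

3668 px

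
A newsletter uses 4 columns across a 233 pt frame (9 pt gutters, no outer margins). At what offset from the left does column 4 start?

181.5 pt

4c + 3·9 = 233 → 4c = 206 → c = 51.5 pt.
Each column+gutter stride is 60.5 pt; with no margin, 3 of them is 181.5 pt.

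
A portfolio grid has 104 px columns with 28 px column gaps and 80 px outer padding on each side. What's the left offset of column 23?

2984 px

Before column 23: the margin + 22 columns + 22 column gaps.
Offset = 80 + 22·(104 + 28) = 80 + 2904 = 2984 px.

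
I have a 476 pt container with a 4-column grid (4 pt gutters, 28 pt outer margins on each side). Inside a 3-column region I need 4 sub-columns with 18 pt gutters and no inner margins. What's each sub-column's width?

65 pt

Take off 56 pt of margins, leaving 420 pt.
4c + 3·4 = 420 → 4c = 408 → c = 102 pt.
3-column span = 3·102 + 2·4 = 314 pt.
Subtracting 3 gutters of 18 leaves 260 for 4 columns, so d = 65 pt.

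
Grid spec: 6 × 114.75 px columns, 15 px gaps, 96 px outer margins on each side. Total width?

Container = 2·96 + 6·114.75 + 5·15 = 192 + 688.5 + 75 = 955.5 px.

955.5 px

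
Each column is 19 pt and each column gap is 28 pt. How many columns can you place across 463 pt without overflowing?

10 columns

k columns need k·19 + (k−1)·28 = k·47 − 28.
k·47 − 28 ≤ 463 → k ≤ 491 / 47 ≈ 10.45, so k = 10.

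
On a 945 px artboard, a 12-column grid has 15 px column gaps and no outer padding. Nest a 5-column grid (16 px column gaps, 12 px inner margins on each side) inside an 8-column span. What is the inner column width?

12c + 11·15 = 945 → 12c = 780 → c = 65 px.
Span of 8: 8·65 + 7·15 = 520 + 105 = 625 px.
Inner content = 625 − 2·12 = 601 px.
5 columns + 4 column gaps: 5d + 4·16 = 601.
5d = 601 − 64 = 537, so d = 107.4 px.

107.4 px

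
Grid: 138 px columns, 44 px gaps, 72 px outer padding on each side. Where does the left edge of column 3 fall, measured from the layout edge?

436 px

Column 3 starts at margin + 2·(column + gutter) = 72 + 2·182 = 436 px.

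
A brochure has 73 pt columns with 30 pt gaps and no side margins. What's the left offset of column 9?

Before column 9: 8 columns + 8 gaps.
Offset = 8·(73 + 30) = 8·103 = 824 pt.

824 pt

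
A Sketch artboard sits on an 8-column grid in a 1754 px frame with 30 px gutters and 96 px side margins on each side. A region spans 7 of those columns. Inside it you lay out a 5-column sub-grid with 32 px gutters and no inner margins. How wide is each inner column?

Take off 192 px of margins, leaving 1562 px.
1562 − 7·30 = 1352; ÷8 gives c = 169 px.
7 columns plus 6 gutters: 1183 + 180 = 1363 px.
1363 − 4·32 = 1235; ÷5 gives d = 247 px.

247 px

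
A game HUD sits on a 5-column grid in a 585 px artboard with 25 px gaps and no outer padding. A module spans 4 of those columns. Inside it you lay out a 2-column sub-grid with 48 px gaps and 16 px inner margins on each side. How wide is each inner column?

Subtracting 4 gaps of 25 leaves 485 for 5 columns, so c = 97 px.
4-column span = 4·97 + 3·25 = 463 px.
Inner content = 463 − 2·16 = 431 px.
2 columns + 1 gap: 2d + 1·48 = 431.
2d = 431 − 48 = 383, so d = 191.5 px.

191.5 px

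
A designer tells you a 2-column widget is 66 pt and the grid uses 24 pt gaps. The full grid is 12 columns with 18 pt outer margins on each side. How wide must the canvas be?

66 − 1·24 = 42; ÷2 gives c = 21 pt.
Adding margins, columns and gutters: 36 + 252 + 264 = 552 pt.

552 pt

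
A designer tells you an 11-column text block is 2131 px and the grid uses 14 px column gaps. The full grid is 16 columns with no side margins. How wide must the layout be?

11c + 10·14 = 2131 → 11c = 1991 → c = 181 px.
Summing: 2896 + 210 = 3106 px.

3106 px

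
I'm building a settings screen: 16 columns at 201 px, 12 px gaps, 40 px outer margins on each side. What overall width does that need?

3476 px

Container = 2·40 + 16·201 + 15·12 = 80 + 3216 + 180 = 3476 px.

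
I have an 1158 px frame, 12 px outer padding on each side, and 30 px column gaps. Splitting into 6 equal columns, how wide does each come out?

164 px

Content width = 1158 − 2·12 = 1134 px.
6c + 5·30 = 1134 → 6c = 984 → c = 164 px.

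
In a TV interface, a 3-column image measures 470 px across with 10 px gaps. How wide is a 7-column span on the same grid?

1110 px

3 columns + 2 gaps: 3c + 2·10 = 470.
3c = 470 − 20 = 450, so c = 150 px.
7 columns plus 6 gaps: 1050 + 60 = 1110 px.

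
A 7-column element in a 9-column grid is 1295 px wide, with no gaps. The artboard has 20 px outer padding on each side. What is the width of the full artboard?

7c = 1295 → c = 185 px.
Total width: 2·20 + 9·185 = 1705 px.

1705 px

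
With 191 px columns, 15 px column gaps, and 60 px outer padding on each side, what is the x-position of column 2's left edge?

266 px

Column 2 starts at margin + 1·(column + gutter) = 60 + 1·206 = 266 px.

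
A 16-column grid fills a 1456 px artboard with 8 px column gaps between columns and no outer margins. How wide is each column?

1456 − 15·8 = 1336; ÷16 gives c = 83.5 px.

83.5 px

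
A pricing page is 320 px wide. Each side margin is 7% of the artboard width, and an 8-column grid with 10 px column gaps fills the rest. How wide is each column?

Margins: 7% × 320 = 22.4 px each, so content = 320 − 44.8 = 275.2 px.
8c + 7·10 = 275.2 → 8c = 205.2 → c = 25.65 px.

25.65 px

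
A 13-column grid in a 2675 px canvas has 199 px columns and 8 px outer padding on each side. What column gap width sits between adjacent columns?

Take off 16 px of margins, leaving 2659 px.
13·199 + 12g = 2659 → 12g = 72 → g = 6 px.

6 px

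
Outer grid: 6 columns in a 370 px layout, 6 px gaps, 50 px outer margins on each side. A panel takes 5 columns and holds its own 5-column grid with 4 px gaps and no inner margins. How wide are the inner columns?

41.6 px

Inside the margins: 370 − 100 = 270 px.
Subtracting 5 gaps of 6 leaves 240 for 6 columns, so c = 40 px.
Span of 5: 5·40 + 4·6 = 200 + 24 = 224 px.
5d + 4·4 = 224 → 5d = 208 → d = 41.6 px.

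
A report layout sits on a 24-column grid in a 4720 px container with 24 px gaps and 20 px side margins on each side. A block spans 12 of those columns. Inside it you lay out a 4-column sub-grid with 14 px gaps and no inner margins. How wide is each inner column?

Take off 40 px of margins, leaving 4680 px.
Subtracting 23 gaps of 24 leaves 4128 for 24 columns, so c = 172 px.
12-column span = 12·172 + 11·24 = 2328 px.
2328 − 3·14 = 2286; ÷4 gives d = 571.5 px.

571.5 px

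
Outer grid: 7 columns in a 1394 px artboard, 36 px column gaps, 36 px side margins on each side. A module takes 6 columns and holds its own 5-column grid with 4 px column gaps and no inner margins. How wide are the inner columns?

222.4 px

Subtract both margins: 1394 − 2·36 = 1322 px.
7 columns + 6 column gaps: 7c + 6·36 = 1322.
7c = 1322 − 216 = 1106, so c = 158 px.
6-column span = 6·158 + 5·36 = 1128 px.
1128 − 4·4 = 1112; ÷5 gives d = 222.4 px.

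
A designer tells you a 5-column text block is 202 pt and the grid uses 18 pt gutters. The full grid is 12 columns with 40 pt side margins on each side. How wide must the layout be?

590 pt

5c + 4·18 = 202 → 5c = 130 → c = 26 pt.
Total width: 2·40 + 12·26 + 11·18 = 590 pt.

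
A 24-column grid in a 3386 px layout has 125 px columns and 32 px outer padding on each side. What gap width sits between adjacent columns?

Take off 64 px of margins, leaving 3322 px.
24·125 + 23g = 3322 → 23g = 322 → g = 14 px.

14 px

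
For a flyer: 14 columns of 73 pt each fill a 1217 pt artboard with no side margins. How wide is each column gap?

15 pt

Columns use 1022 pt, leaving 195 pt across 13 column gaps = 15 pt each.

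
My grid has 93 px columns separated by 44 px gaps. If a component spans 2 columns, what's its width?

2-column span = 2·93 + 1·44 = 230 px.

230 px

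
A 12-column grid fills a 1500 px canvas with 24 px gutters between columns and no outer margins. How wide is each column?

12c + 11·24 = 1500 → 12c = 1236 → c = 103 px.

103 px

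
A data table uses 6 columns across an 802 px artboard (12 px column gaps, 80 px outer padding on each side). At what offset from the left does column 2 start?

189 px

Content = 802 − 2·80 = 642 px.
6c + 5·12 = 642 → 6c = 582 → c = 97 px.
Column 2 starts at margin + 1·(column + gutter) = 80 + 1·109 = 189 px.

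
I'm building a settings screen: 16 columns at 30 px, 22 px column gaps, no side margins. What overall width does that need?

Summing: 480 + 330 = 810 px.

810 px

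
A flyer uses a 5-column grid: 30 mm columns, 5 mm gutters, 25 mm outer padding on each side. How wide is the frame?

220 mm

Frame = 2·25 + 5·30 + 4·5 = 50 + 150 + 20 = 220 mm.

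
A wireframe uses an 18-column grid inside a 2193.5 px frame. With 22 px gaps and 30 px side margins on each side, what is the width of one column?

Content width = 2193.5 − 2·30 = 2133.5 px.
18 columns + 17 gaps: 18c + 17·22 = 2133.5.
18c = 2133.5 − 374 = 1759.5, so c = 97.75 px.

97.75 px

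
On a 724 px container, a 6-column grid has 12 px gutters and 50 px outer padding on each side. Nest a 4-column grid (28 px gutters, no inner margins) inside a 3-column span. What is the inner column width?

Inside the margins: 724 − 100 = 624 px.
6 columns + 5 gutters: 6c + 5·12 = 624.
6c = 624 − 60 = 564, so c = 94 px.
3-column span = 3·94 + 2·12 = 306 px.
4d + 3·28 = 306 → 4d = 222 → d = 55.5 px.

55.5 px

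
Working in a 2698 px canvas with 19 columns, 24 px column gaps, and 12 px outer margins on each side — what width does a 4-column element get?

544 px

Take off 24 px of margins, leaving 2674 px.
Subtracting 18 column gaps of 24 leaves 2242 for 19 columns, so c = 118 px.
4 columns plus 3 column gaps: 472 + 72 = 544 px.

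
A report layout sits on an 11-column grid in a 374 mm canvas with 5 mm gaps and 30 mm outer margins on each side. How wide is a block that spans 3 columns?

Subtract both margins: 374 − 2·30 = 314 mm.
11c + 10·5 = 314 → 11c = 264 → c = 24 mm.
Span of 3: 3·24 + 2·5 = 72 + 10 = 82 mm.

82 mm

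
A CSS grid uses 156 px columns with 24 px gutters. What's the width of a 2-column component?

2-column span = 2·156 + 1·24 = 336 px.

336 px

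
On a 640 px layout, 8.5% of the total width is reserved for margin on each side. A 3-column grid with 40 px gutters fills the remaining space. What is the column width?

640 × (1 − 2·8.5%) = 640 × 83% = 531.2 px for the columns.
3c + 2·40 = 531.2 → 3c = 451.2 → c = 150.4 px.

150.4 px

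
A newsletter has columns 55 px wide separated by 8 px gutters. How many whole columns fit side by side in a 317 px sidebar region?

Each extra column adds 55 + 8 = 63 px.
(317 + 8) / 63 = 5.16, so 5 columns fit.

5 columns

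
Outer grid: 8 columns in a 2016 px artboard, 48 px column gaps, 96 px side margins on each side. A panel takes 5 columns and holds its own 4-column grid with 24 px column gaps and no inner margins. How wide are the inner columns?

Inside the margins: 2016 − 192 = 1824 px.
1824 − 7·48 = 1488; ÷8 gives c = 186 px.
Span of 5: 5·186 + 4·48 = 930 + 192 = 1122 px.
Subtracting 3 column gaps of 24 leaves 1050 for 4 columns, so d = 262.5 px.

262.5 px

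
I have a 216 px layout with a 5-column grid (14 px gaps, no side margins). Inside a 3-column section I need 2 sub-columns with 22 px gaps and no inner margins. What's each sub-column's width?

216 − 4·14 = 160; ÷5 gives c = 32 px.
Span of 3: 3·32 + 2·14 = 96 + 28 = 124 px.
2 columns + 1 gap: 2d + 1·22 = 124.
2d = 124 − 22 = 102, so d = 51 px.

51 px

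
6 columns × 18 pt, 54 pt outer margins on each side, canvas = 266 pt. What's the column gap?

10 pt

Inside the margins: 266 − 108 = 158 pt.
Columns use 108 pt, leaving 50 pt across 5 column gaps = 10 pt each.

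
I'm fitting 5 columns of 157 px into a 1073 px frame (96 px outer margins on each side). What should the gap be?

24 px

Subtract both margins: 1073 − 2·96 = 881 px.
5 columns take 5·157 = 785 px; remaining 96 splits into 4 gaps.
g = 96 / 4 = 24 px.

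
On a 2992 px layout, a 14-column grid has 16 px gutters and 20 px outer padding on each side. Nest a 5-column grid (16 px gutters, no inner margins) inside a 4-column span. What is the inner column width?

Subtract both margins: 2992 − 2·20 = 2952 px.
Subtracting 13 gutters of 16 leaves 2744 for 14 columns, so c = 196 px.
4 columns plus 3 gutters: 784 + 48 = 832 px.
Subtracting 4 gutters of 16 leaves 768 for 5 columns, so d = 153.6 px.

153.6 px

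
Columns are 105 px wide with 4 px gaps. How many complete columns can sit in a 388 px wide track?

Each extra column adds 105 + 4 = 109 px.
(388 + 4) / 109 = 3.60, so 3 columns fit.

3 columns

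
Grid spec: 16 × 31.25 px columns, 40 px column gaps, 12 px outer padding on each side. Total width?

Total width: 2·12 + 16·31.25 + 15·40 = 1124 px.

1124 px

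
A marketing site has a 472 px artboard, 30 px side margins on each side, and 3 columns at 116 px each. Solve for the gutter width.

Take off 60 px of margins, leaving 412 px.
3·116 + 2g = 412 → 2g = 64 → g = 32 px.

32 px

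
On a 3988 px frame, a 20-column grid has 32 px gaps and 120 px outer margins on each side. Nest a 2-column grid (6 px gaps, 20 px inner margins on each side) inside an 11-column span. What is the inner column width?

Subtract both margins: 3988 − 2·120 = 3748 px.
3748 − 19·32 = 3140; ÷20 gives c = 157 px.
Span of 11: 11·157 + 10·32 = 1727 + 320 = 2047 px.
Inner content = 2047 − 2·20 = 2007 px.
2 columns + 1 gap: 2d + 1·6 = 2007.
2d = 2007 − 6 = 2001, so d = 1000.5 px.

1000.5 px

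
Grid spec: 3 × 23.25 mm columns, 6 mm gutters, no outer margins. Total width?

81.75 mm

Summing: 69.75 + 12 = 81.75 mm.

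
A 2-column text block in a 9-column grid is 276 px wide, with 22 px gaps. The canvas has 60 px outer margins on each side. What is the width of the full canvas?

2c + 1·22 = 276 → 2c = 254 → c = 127 px.
Adding margins, columns and gutters: 120 + 1143 + 176 = 1439 px.

1439 px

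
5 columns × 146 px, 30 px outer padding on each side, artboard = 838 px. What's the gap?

12 px

Inside the margins: 838 − 60 = 778 px.
5·146 + 4g = 778 → 4g = 48 → g = 12 px.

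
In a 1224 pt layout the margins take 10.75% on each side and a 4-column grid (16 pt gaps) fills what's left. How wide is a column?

Each margin = 10.75% of 1224 = 131.58 pt; content = 1224 − 2·131.58 = 960.84 pt.
960.84 − 3·16 = 912.84; ÷4 gives c = 228.21 pt.

228.21 pt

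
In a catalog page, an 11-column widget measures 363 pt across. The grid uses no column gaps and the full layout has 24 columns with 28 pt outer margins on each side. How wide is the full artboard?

848 pt

11c = 363 → c = 33 pt.
Artboard = 2·28 + 24·33 = 56 + 792 = 848 pt.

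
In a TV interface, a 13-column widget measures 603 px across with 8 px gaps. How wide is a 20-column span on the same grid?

932 px

13c + 12·8 = 603 → 13c = 507 → c = 39 px.
20 columns plus 19 gaps: 780 + 152 = 932 px.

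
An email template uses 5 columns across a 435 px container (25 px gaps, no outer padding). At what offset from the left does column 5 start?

435 − 4·25 = 335; ÷5 gives c = 67 px.
No margin, so column 5 starts at 4·(column + gutter) = 4·92 = 368 px.

368 px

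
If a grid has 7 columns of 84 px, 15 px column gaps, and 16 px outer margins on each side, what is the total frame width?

Total width: 2·16 + 7·84 + 6·15 = 710 px.

710 px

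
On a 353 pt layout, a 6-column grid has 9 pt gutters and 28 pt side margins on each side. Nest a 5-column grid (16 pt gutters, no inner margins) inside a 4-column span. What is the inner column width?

Subtract both margins: 353 − 2·28 = 297 pt.
297 − 5·9 = 252; ÷6 gives c = 42 pt.
Span of 4: 4·42 + 3·9 = 168 + 27 = 195 pt.
Subtracting 4 gutters of 16 leaves 131 for 5 columns, so d = 26.2 pt.

26.2 pt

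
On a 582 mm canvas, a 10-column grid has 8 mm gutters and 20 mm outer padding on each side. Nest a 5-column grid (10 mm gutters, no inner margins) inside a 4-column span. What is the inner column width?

Take off 40 mm of margins, leaving 542 mm.
Subtracting 9 gutters of 8 leaves 470 for 10 columns, so c = 47 mm.
4 columns plus 3 gutters: 188 + 24 = 212 mm.
Subtracting 4 gutters of 10 leaves 172 for 5 columns, so d = 34.4 mm.

34.4 mm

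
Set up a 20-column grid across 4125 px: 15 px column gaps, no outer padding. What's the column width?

Subtracting 19 column gaps of 15 leaves 3840 for 20 columns, so c = 192 px.

192 px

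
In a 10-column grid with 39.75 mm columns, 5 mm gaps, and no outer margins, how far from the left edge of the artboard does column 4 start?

134.25 mm

Each column+gutter stride is 44.75 mm; with no margin, 3 of them is 134.25 mm.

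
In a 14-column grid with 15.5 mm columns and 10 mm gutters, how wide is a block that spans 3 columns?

66.5 mm

3 columns plus 2 gutters: 46.5 + 20 = 66.5 mm.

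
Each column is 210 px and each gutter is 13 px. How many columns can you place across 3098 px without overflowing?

13 columns

Each extra column adds 210 + 13 = 223 px.
(3098 + 13) / 223 = 13.95, so 13 columns fit.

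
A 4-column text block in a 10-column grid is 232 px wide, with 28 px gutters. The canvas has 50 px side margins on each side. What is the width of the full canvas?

4 columns + 3 gutters: 4c + 3·28 = 232.
4c = 232 − 84 = 148, so c = 37 px.
Canvas = 2·50 + 10·37 + 9·28 = 100 + 370 + 252 = 722 px.

722 px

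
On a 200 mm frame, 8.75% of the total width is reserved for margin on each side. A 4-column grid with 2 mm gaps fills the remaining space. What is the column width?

39.75 mm

200 × (1 − 2·8.75%) = 200 × 82.5% = 165 mm for the columns.
165 − 3·2 = 159; ÷4 gives c = 39.75 mm.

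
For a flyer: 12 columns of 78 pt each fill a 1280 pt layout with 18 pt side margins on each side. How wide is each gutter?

Inside the margins: 1280 − 36 = 1244 pt.
Columns use 936 pt, leaving 308 pt across 11 gutters = 28 pt each.

28 pt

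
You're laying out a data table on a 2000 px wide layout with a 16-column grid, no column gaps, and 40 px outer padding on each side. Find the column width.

Subtract both margins: 2000 − 2·40 = 1920 px.
16c = 1920 → c = 120 px.

120 px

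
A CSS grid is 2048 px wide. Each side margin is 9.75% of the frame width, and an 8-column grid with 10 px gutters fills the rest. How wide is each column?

Margins: 9.75% × 2048 = 199.68 px each, so content = 2048 − 399.36 = 1648.64 px.
Subtracting 7 gutters of 10 leaves 1578.64 for 8 columns, so c = 197.33 px.

197.33 px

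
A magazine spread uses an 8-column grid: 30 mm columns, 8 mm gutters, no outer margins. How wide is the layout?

296 mm

Total width: 8·30 + 7·8 = 296 mm.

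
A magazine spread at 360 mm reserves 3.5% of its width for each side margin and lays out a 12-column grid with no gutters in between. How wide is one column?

27.9 mm

Each margin = 3.5% of 360 = 12.6 mm; content = 360 − 2·12.6 = 334.8 mm.
12c = 334.8 → c = 27.9 mm.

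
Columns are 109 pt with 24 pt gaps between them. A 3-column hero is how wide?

375 pt

3-column span = 3·109 + 2·24 = 375 pt.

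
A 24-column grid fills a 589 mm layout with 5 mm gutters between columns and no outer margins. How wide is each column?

24 columns + 23 gutters: 24c + 23·5 = 589.
24c = 589 − 115 = 474, so c = 19.75 mm.

19.75 mm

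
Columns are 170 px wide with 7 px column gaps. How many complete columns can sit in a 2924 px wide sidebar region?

16 columns

16 columns: 16·170 + 15·7 = 2825 px ≤ 2924.
17 columns: 3002 px > 2924. So 16.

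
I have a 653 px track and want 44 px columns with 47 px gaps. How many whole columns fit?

7 columns

Each extra column adds 44 + 47 = 91 px.
(653 + 47) / 91 = 7.69, so 7 columns fit.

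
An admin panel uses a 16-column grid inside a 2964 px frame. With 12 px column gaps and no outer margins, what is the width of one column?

174 px

2964 − 15·12 = 2784; ÷16 gives c = 174 px.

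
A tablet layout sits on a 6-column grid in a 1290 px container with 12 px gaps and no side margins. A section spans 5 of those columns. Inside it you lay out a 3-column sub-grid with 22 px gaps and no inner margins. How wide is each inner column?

343 px

1290 − 5·12 = 1230; ÷6 gives c = 205 px.
Span of 5: 5·205 + 4·12 = 1025 + 48 = 1073 px.
3d + 2·22 = 1073 → 3d = 1029 → d = 343 px.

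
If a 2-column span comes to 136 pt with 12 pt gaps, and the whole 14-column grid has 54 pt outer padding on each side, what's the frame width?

1132 pt

Subtracting 1 gap of 12 leaves 124 for 2 columns, so c = 62 pt.
Total width: 2·54 + 14·62 + 13·12 = 1132 pt.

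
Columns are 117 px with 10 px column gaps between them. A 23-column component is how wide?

2911 px

Span of 23: 23·117 + 22·10 = 2691 + 220 = 2911 px.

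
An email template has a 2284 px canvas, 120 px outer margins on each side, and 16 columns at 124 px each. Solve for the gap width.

4 px

Subtract both margins: 2284 − 2·120 = 2044 px.
16·124 + 15g = 2044 → 15g = 60 → g = 4 px.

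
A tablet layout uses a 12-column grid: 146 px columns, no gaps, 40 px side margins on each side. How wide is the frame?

1832 px

Frame = 2·40 + 12·146 = 80 + 1752 = 1832 px.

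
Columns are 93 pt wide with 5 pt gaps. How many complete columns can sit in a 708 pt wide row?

7 columns

Each extra column adds 93 + 5 = 98 pt.
(708 + 5) / 98 = 7.28, so 7 columns fit.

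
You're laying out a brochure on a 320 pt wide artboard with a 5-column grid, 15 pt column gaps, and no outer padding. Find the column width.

Subtracting 4 column gaps of 15 leaves 260 for 5 columns, so c = 52 pt.

52 pt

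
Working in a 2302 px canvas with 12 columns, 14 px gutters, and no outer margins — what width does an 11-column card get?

12c + 11·14 = 2302 → 12c = 2148 → c = 179 px.
11-column span = 11·179 + 10·14 = 2109 px.

2109 px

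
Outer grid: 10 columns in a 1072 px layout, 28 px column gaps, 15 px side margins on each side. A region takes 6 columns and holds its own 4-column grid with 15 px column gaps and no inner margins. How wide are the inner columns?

142.25 px

Subtract both margins: 1072 − 2·15 = 1042 px.
Subtracting 9 column gaps of 28 leaves 790 for 10 columns, so c = 79 px.
Span of 6: 6·79 + 5·28 = 474 + 140 = 614 px.
4d + 3·15 = 614 → 4d = 569 → d = 142.25 px.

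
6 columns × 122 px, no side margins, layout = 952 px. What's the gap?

6·122 + 5g = 952 → 5g = 220 → g = 44 px.

44 px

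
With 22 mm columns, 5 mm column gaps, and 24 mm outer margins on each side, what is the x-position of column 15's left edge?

402 mm

Before column 15: the margin + 14 columns + 14 column gaps.
Offset = 24 + 14·(22 + 5) = 24 + 378 = 402 mm.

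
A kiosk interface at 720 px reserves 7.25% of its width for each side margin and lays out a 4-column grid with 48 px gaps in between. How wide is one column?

117.9 px

Each margin = 7.25% of 720 = 52.2 px; content = 720 − 2·52.2 = 615.6 px.
615.6 − 3·48 = 471.6; ÷4 gives c = 117.9 px.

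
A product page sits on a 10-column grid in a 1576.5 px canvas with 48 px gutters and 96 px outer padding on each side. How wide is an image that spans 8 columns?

1098 px

Subtract both margins: 1576.5 − 2·96 = 1384.5 px.
10c + 9·48 = 1384.5 → 10c = 952.5 → c = 95.25 px.
8-column span = 8·95.25 + 7·48 = 1098 px.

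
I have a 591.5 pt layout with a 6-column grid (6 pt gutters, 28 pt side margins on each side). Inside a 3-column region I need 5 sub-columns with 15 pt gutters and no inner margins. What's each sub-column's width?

40.95 pt

Inside the margins: 591.5 − 56 = 535.5 pt.
6 columns + 5 gutters: 6c + 5·6 = 535.5.
6c = 535.5 − 30 = 505.5, so c = 84.25 pt.
Span of 3: 3·84.25 + 2·6 = 252.75 + 12 = 264.75 pt.
5d + 4·15 = 264.75 → 5d = 204.75 → d = 40.95 pt.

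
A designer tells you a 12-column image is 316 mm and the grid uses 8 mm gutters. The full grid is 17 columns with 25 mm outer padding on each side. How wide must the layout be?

Subtracting 11 gutters of 8 leaves 228 for 12 columns, so c = 19 mm.
Layout = 2·25 + 17·19 + 16·8 = 50 + 323 + 128 = 501 mm.

501 mm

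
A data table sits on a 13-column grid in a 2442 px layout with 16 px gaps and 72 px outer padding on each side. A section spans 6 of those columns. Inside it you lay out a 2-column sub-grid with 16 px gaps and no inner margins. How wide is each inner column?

Outer content = 2442 − 2·72 = 2298 px.
13c + 12·16 = 2298 → 13c = 2106 → c = 162 px.
6 columns plus 5 gaps: 972 + 80 = 1052 px.
2d + 1·16 = 1052 → 2d = 1036 → d = 518 px.

518 px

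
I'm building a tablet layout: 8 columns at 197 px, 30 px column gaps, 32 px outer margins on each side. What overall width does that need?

Adding margins, columns and gutters: 64 + 1576 + 210 = 1850 px.

1850 px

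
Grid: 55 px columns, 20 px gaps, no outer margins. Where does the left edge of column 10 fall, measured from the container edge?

675 px

Each column+gutter stride is 75 px; with no margin, 9 of them is 675 px.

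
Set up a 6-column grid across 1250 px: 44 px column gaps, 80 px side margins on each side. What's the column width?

145 px

Content width = 1250 − 2·80 = 1090 px.
6c + 5·44 = 1090 → 6c = 870 → c = 145 px.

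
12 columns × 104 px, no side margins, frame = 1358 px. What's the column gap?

10 px

12 columns take 12·104 = 1248 px; remaining 110 splits into 11 column gaps.
g = 110 / 11 = 10 px.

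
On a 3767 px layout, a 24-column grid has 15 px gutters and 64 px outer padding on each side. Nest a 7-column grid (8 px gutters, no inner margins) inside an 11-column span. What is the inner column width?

230.25 px

Subtract both margins: 3767 − 2·64 = 3639 px.
3639 − 23·15 = 3294; ÷24 gives c = 137.25 px.
11-column span = 11·137.25 + 10·15 = 1659.75 px.
7 columns + 6 gutters: 7d + 6·8 = 1659.75.
7d = 1659.75 − 48 = 1611.75, so d = 230.25 px.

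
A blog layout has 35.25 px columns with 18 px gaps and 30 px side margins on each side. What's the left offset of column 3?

Column 3 starts at margin + 2·(column + gutter) = 30 + 2·53.25 = 136.5 px.

136.5 px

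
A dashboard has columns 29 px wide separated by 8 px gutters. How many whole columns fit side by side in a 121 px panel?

k columns need k·29 + (k−1)·8 = k·37 − 8.
k·37 − 8 ≤ 121 → k ≤ 129 / 37 ≈ 3.49, so k = 3.

3 columns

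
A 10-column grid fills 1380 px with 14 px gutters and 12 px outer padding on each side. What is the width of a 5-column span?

Inside the margins: 1380 − 24 = 1356 px.
Subtracting 9 gutters of 14 leaves 1230 for 10 columns, so c = 123 px.
5 columns plus 4 gutters: 615 + 56 = 671 px.

671 px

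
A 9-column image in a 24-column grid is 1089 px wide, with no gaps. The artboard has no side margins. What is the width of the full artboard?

9c = 1089 → c = 121 px.
Artboard = 24·121 = 2904 = 2904 px.

2904 px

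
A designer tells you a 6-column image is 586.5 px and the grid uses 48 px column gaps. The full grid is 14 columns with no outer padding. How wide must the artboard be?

Subtracting 5 column gaps of 48 leaves 346.5 for 6 columns, so c = 57.75 px.
Total width: 14·57.75 + 13·48 = 1432.5 px.

1432.5 px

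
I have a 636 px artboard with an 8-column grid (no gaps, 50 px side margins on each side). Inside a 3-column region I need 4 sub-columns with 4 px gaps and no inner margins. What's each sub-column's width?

Subtract both margins: 636 − 2·50 = 536 px.
With no gaps, each column is 536/8 = 67 px.
With no gaps, 3 columns span 3·67 = 201 px.
Subtracting 3 gaps of 4 leaves 189 for 4 columns, so d = 47.25 px.

47.25 px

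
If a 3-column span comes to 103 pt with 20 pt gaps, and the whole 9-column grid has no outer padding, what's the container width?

349 pt

Subtracting 2 gaps of 20 leaves 63 for 3 columns, so c = 21 pt.
Container = 9·21 + 8·20 = 189 + 160 = 349 pt.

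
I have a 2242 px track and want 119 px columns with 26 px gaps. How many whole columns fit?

15 columns: 15·119 + 14·26 = 2149 px ≤ 2242.
16 columns: 2294 px > 2242. So 15.

15 columns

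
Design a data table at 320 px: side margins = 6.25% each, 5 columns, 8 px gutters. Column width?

Margins: 6.25% × 320 = 20 px each, so content = 320 − 40 = 280 px.
Subtracting 4 gutters of 8 leaves 248 for 5 columns, so c = 49.6 px.

49.6 px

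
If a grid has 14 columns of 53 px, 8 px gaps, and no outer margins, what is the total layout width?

846 px

Summing: 742 + 104 = 846 px.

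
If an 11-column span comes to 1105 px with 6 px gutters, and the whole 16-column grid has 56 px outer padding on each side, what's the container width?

1722 px

Subtracting 10 gutters of 6 leaves 1045 for 11 columns, so c = 95 px.
Container = 2·56 + 16·95 + 15·6 = 112 + 1520 + 90 = 1722 px.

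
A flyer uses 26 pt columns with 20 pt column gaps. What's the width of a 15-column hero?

15-column span = 15·26 + 14·20 = 670 pt.

670 pt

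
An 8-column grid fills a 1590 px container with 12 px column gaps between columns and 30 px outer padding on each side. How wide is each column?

180.75 px

Inside the margins: 1590 − 60 = 1530 px.
8 columns + 7 column gaps: 8c + 7·12 = 1530.
8c = 1530 − 84 = 1446, so c = 180.75 px.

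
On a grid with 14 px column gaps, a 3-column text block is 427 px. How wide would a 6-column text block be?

3 columns + 2 column gaps: 3c + 2·14 = 427.
3c = 427 − 28 = 399, so c = 133 px.
6 columns plus 5 column gaps: 798 + 70 = 868 px.

868 px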